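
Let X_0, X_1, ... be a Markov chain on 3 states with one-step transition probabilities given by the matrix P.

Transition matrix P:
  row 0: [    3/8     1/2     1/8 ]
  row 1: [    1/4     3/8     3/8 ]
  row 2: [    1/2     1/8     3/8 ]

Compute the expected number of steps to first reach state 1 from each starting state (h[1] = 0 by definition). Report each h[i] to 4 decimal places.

h = [2.2857, 0.0000, 3.4286]

First-step conditioning: h[1] = 0; for i ≠ 1, h[i] = 1 + Σ_k P[i][k]·h[k].
  h[0] = 1 + 3/8·h[0] + 1/8·h[2]
  h[2] = 1 + 1/2·h[0] + 3/8·h[2]
Solving the 2×2 linear system over states ≠ 1 gives exactly h = [16/7, 0, 24/7] (h[1] = 0 is the target).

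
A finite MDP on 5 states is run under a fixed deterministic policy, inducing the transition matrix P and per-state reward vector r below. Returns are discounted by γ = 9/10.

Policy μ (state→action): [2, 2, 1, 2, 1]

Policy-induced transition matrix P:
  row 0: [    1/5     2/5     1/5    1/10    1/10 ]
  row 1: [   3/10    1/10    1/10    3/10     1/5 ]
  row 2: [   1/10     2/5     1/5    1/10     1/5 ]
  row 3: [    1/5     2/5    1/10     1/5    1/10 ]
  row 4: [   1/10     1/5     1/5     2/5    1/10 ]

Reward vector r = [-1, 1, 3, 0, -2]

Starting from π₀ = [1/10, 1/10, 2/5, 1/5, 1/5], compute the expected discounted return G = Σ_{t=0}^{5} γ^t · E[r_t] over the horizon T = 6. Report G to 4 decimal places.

t=0: π = [0.1000, 0.1000, 0.4000, 0.2000, 0.2000], E[r] = 0.8000, γ^t·E[r] = 0.800000, running G = 0.800000
t=1: π = [0.1500, 0.3300, 0.1700, 0.2000, 0.1500], E[r] = 0.3900, γ^t·E[r] = 0.351000, running G = 1.151000
t=2: π = [0.2010, 0.2710, 0.1470, 0.2310, 0.1500], E[r] = 0.2110, γ^t·E[r] = 0.170910, running G = 1.321910
t=3: π = [0.1974, 0.2887, 0.1498, 0.2223, 0.1418], E[r] = 0.2571, γ^t·E[r] = 0.187426, running G = 1.509336
t=4: π = [0.1997, 0.2850, 0.1489, 0.2225, 0.1439], E[r] = 0.2443, γ^t·E[r] = 0.160298, running G = 1.669634
t=5: π = [0.1992, 0.2857, 0.1492, 0.2224, 0.1434], E[r] = 0.2474, γ^t·E[r] = 0.146114, running G = 1.815748

G = 1.8157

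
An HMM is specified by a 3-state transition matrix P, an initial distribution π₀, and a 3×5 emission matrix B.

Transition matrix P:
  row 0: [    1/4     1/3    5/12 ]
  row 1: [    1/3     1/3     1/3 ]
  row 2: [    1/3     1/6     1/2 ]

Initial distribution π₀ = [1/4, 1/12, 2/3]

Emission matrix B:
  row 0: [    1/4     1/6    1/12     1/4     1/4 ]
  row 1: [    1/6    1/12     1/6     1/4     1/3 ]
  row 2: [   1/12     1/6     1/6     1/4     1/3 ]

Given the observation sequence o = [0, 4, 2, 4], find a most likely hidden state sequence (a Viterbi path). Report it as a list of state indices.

t=0: δ = [6.250e-02, 1.389e-02, 5.556e-02]  (obs o_0=0)
t=1: δ = [4.630e-03, 6.944e-03, 9.259e-03]  ψ = [2, 0, 2]  (obs o_1=4)
t=2: δ = [2.572e-04, 3.858e-04, 7.716e-04]  ψ = [2, 1, 2]  (obs o_2=2)
t=3: δ = [6.430e-05, 4.287e-05, 1.286e-04]  ψ = [2, 1, 2]  (obs o_3=4)
backtrack: best end state = 2; path = [2, 2, 2, 2]

path = [2, 2, 2, 2]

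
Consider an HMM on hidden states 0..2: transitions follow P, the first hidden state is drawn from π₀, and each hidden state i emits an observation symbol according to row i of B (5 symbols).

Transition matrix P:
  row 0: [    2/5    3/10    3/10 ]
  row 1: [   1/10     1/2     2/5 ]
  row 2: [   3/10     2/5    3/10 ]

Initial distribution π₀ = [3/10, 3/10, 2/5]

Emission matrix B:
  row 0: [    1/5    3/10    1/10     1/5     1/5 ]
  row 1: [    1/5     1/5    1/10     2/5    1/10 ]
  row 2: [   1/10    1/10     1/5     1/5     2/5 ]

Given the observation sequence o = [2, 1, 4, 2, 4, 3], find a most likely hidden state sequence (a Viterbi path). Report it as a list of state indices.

t=0: δ = [3.000e-02, 3.000e-02, 8.000e-02]  (obs o_0=2)
t=1: δ = [7.200e-03, 6.400e-03, 2.400e-03]  ψ = [2, 2, 2]  (obs o_1=1)
t=2: δ = [5.760e-04, 3.200e-04, 1.024e-03]  ψ = [0, 1, 1]  (obs o_2=4)
t=3: δ = [3.072e-05, 4.096e-05, 6.144e-05]  ψ = [2, 2, 2]  (obs o_3=2)
t=4: δ = [3.686e-06, 2.458e-06, 7.373e-06]  ψ = [2, 2, 2]  (obs o_4=4)
t=5: δ = [4.424e-07, 1.180e-06, 4.424e-07]  ψ = [2, 2, 2]  (obs o_5=3)
backtrack: best end state = 1; path = [2, 1, 2, 2, 2, 1]

path = [2, 1, 2, 2, 2, 1]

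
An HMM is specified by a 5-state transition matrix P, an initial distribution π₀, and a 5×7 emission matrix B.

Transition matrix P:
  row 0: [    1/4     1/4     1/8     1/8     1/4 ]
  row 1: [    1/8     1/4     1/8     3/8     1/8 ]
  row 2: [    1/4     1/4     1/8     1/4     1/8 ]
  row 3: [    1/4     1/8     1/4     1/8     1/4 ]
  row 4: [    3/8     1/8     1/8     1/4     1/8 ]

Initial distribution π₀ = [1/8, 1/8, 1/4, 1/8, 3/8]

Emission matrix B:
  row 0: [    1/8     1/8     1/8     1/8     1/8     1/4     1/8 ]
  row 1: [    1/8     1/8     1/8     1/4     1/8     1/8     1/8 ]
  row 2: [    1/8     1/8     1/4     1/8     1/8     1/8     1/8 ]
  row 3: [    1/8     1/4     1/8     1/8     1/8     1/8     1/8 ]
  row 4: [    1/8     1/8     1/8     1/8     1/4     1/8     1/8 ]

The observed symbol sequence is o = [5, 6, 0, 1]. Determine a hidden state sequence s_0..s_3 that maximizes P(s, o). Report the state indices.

t=0: δ = [3.125e-02, 1.562e-02, 3.125e-02, 1.562e-02, 4.688e-02]  (obs o_0=5)
t=1: δ = [2.197e-03, 9.766e-04, 7.324e-04, 1.465e-03, 9.766e-04]  ψ = [4, 0, 4, 4, 0]  (obs o_1=6)
t=2: δ = [6.866e-05, 6.866e-05, 4.578e-05, 4.578e-05, 6.866e-05]  ψ = [0, 0, 3, 1, 0]  (obs o_2=0)
t=3: δ = [3.219e-06, 2.146e-06, 1.431e-06, 6.437e-06, 2.146e-06]  ψ = [4, 0, 3, 1, 0]  (obs o_3=1)
backtrack: best end state = 3; path = [4, 0, 1, 3]

path = [4, 0, 1, 3]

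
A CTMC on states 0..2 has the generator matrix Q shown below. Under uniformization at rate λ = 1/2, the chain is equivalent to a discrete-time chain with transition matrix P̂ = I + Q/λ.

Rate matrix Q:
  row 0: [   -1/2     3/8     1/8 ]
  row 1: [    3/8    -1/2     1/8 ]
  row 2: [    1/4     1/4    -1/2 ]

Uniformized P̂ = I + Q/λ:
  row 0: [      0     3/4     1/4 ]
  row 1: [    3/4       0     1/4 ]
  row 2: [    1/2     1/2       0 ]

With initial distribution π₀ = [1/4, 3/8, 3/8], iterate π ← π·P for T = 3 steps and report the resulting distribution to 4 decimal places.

π = [0.4277, 0.3750, 0.1973]

t=0: π = [0.2500, 0.3750, 0.3750]
t=1: π = [0.4688, 0.3750, 0.1563]
t=2: π = [0.3594, 0.4297, 0.2109]
t=3: π = [0.4277, 0.3750, 0.1973]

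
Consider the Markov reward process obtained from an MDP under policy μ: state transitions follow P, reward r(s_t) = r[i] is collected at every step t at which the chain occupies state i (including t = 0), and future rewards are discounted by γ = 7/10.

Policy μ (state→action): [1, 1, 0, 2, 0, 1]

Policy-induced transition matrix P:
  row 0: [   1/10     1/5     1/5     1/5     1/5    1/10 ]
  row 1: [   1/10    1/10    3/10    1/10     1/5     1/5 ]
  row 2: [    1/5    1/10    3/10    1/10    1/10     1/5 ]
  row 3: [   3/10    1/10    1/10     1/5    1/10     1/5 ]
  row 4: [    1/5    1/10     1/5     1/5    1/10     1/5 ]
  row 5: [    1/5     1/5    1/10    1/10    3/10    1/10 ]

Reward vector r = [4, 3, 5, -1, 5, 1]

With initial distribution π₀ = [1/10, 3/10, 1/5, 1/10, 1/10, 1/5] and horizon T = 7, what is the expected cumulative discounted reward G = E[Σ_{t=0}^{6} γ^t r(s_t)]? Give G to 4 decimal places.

t=0: π = [0.1000, 0.3000, 0.2000, 0.1000, 0.1000, 0.2000], E[r] = 2.9000, γ^t·E[r] = 2.900000, running G = 2.900000
t=1: π = [0.1700, 0.1300, 0.2200, 0.1300, 0.1800, 0.1700], E[r] = 3.1100, γ^t·E[r] = 2.177000, running G = 5.077000
t=2: π = [0.1830, 0.1340, 0.2050, 0.1480, 0.1640, 0.1660], E[r] = 2.9970, γ^t·E[r] = 1.468530, running G = 6.545530
t=3: π = [0.1831, 0.1349, 0.2025, 0.1495, 0.1649, 0.1651], E[r] = 2.9897, γ^t·E[r] = 1.025467, running G = 7.570997
t=4: π = [0.1832, 0.1348, 0.2023, 0.1498, 0.1648, 0.1652], E[r] = 2.9880, γ^t·E[r] = 0.717416, running G = 8.288413
t=5: π = [0.1832, 0.1348, 0.2022, 0.1498, 0.1648, 0.1652], E[r] = 2.9879, γ^t·E[r] = 0.502169, running G = 8.790582
t=6: π = [0.1832, 0.1348, 0.2022, 0.1498, 0.1648, 0.1652], E[r] = 2.9878, γ^t·E[r] = 0.351514, running G = 9.142097

G = 9.1421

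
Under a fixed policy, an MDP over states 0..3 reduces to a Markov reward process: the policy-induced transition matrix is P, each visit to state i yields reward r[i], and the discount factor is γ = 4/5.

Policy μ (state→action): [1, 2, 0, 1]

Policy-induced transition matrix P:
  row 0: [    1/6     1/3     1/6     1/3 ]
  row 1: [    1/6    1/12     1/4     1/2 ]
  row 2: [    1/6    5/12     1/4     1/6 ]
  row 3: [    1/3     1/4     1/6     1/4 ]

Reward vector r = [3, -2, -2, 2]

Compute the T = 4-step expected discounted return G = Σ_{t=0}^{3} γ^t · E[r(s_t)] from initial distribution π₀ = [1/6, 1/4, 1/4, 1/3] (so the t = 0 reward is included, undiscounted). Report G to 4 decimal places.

t=0: π = [0.1667, 0.2500, 0.2500, 0.3333], E[r] = 0.1667, γ^t·E[r] = 0.166667, running G = 0.166667
t=1: π = [0.2222, 0.2639, 0.2083, 0.3056], E[r] = 0.3333, γ^t·E[r] = 0.266667, running G = 0.433333
t=2: π = [0.2176, 0.2593, 0.2060, 0.3171], E[r] = 0.3565, γ^t·E[r] = 0.228148, running G = 0.661481
t=3: π = [0.2195, 0.2593, 0.2054, 0.3158], E[r] = 0.3607, γ^t·E[r] = 0.184691, running G = 0.846173

G = 0.8462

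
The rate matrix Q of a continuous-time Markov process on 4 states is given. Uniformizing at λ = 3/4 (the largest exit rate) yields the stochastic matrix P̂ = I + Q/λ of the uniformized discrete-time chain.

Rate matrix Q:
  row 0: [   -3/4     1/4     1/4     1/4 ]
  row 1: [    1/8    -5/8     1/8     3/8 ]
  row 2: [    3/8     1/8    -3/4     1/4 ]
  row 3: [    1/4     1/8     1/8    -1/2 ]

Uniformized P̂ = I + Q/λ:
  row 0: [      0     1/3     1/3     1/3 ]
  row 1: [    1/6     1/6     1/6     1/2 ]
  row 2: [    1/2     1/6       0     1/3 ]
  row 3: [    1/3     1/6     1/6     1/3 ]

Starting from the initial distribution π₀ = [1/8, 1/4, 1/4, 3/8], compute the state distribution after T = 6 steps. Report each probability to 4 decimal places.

π = [0.2459, 0.2079, 0.1783, 0.3679]

t=0: π = [0.1250, 0.2500, 0.2500, 0.3750]
t=1: π = [0.2917, 0.1875, 0.1458, 0.3750]
t=2: π = [0.2292, 0.2153, 0.1910, 0.3646]
t=3: π = [0.2529, 0.2049, 0.1730, 0.3692]
t=4: π = [0.2437, 0.2088, 0.1800, 0.3675]
t=5: π = [0.2473, 0.2073, 0.1773, 0.3681]
t=6: π = [0.2459, 0.2079, 0.1783, 0.3679]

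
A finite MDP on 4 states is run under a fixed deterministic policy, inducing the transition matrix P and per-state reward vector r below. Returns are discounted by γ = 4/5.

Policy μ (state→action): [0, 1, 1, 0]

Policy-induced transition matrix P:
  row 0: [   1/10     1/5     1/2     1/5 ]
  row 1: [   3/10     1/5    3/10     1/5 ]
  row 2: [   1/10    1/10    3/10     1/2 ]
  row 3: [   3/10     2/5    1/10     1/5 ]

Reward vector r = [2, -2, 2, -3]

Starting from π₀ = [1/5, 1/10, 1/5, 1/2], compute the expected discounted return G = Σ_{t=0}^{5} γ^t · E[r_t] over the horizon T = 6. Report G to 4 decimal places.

G = -1.8366

t=0: π = [0.2000, 0.1000, 0.2000, 0.5000], E[r] = -0.9000, γ^t·E[r] = -0.900000, running G = -0.900000
t=1: π = [0.2200, 0.2800, 0.2400, 0.2600], E[r] = -0.4200, γ^t·E[r] = -0.336000, running G = -1.236000
t=2: π = [0.2080, 0.2280, 0.2920, 0.2720], E[r] = -0.2720, γ^t·E[r] = -0.174080, running G = -1.410080
t=3: π = [0.2000, 0.2252, 0.2872, 0.2876], E[r] = -0.3388, γ^t·E[r] = -0.173466, running G = -1.583546
t=4: π = [0.2026, 0.2288, 0.2825, 0.2862], E[r] = -0.3460, γ^t·E[r] = -0.141722, running G = -1.725267
t=5: π = [0.2030, 0.2290, 0.2833, 0.2847], E[r] = -0.3397, γ^t·E[r] = -0.111298, running G = -1.836566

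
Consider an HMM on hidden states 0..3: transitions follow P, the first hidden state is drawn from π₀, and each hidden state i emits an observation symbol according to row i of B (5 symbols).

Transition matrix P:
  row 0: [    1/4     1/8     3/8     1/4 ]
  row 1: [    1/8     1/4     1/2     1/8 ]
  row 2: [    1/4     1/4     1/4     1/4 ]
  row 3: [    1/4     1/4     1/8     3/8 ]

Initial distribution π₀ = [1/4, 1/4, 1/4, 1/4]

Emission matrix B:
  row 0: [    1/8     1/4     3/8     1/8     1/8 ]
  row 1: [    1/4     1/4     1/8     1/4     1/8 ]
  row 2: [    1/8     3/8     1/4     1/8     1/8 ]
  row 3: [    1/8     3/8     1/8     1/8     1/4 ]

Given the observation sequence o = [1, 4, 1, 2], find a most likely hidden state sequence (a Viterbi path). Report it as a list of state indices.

t=0: δ = [6.250e-02, 6.250e-02, 9.375e-02, 9.375e-02]  (obs o_0=1)
t=1: δ = [2.930e-03, 2.930e-03, 3.906e-03, 8.789e-03]  ψ = [2, 2, 1, 3]  (obs o_1=4)
t=2: δ = [5.493e-04, 5.493e-04, 5.493e-04, 1.236e-03]  ψ = [3, 3, 1, 3]  (obs o_2=1)
t=3: δ = [1.159e-04, 3.862e-05, 6.866e-05, 5.794e-05]  ψ = [3, 3, 1, 3]  (obs o_3=2)
backtrack: best end state = 0; path = [3, 3, 3, 0]

path = [3, 3, 3, 0]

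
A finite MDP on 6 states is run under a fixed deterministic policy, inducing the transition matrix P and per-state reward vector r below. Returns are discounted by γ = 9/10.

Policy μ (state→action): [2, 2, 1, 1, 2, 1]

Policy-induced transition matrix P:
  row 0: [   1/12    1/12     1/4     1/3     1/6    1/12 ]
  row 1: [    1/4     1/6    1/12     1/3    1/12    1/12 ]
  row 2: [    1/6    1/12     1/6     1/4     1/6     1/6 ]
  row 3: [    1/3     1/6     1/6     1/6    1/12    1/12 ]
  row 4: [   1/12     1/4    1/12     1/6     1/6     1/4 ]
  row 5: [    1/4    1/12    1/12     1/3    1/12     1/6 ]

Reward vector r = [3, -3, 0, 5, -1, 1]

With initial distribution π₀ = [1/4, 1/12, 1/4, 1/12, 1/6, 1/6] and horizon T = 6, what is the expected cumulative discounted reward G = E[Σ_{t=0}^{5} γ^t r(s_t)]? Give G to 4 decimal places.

t=0: π = [0.2500, 0.0833, 0.2500, 0.0833, 0.1667, 0.1667], E[r] = 0.9167, γ^t·E[r] = 0.916667, running G = 0.916667
t=1: π = [0.1667, 0.1250, 0.1528, 0.2708, 0.1389, 0.1458], E[r] = 1.4861, γ^t·E[r] = 1.337500, running G = 2.254167
t=2: π = [0.2089, 0.1395, 0.1464, 0.2523, 0.1215, 0.1314], E[r] = 1.4797, γ^t·E[r] = 1.198594, running G = 3.452760
t=3: π = [0.2038, 0.1362, 0.1514, 0.2588, 0.1231, 0.1267], E[r] = 1.5003, γ^t·E[r] = 1.093746, running G = 4.546507
t=4: π = [0.2045, 0.1368, 0.1515, 0.2571, 0.1232, 0.1270], E[r] = 1.4923, γ^t·E[r] = 0.979119, running G = 5.525626
t=5: π = [0.2042, 0.1367, 0.1515, 0.2573, 0.1233, 0.1271], E[r] = 1.4930, γ^t·E[r] = 0.881601, running G = 6.407227

G = 6.4072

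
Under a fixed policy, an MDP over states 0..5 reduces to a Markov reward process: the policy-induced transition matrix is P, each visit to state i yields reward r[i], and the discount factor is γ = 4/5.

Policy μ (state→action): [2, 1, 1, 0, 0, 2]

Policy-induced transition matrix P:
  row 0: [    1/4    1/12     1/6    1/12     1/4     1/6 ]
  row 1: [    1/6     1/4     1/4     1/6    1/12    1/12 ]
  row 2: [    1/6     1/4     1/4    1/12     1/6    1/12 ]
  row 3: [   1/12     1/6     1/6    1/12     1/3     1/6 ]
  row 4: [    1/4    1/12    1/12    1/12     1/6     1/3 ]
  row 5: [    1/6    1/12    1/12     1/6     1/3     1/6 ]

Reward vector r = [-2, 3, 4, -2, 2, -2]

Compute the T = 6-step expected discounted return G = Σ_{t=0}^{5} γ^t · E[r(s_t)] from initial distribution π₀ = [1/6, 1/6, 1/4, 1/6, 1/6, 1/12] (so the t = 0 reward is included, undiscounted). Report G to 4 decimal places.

t=0: π = [0.1667, 0.1667, 0.2500, 0.1667, 0.1667, 0.0833], E[r] = 1.0000, γ^t·E[r] = 1.000000, running G = 1.000000
t=1: π = [0.1806, 0.1667, 0.1806, 0.1042, 0.2083, 0.1597], E[r] = 0.7500, γ^t·E[r] = 0.600000, running G = 1.600000
t=2: π = [0.1904, 0.1499, 0.1649, 0.1105, 0.2118, 0.1725], E[r] = 0.5862, γ^t·E[r] = 0.375185, running G = 1.975185
t=3: π = [0.1910, 0.1450, 0.1609, 0.1102, 0.2172, 0.1757], E[r] = 0.5592, γ^t·E[r] = 0.286296, running G = 2.261481
t=4: π = [0.1915, 0.1435, 0.1594, 0.1101, 0.2182, 0.1774], E[r] = 0.5466, γ^t·E[r] = 0.223877, running G = 2.485358
t=5: π = [0.1916, 0.1430, 0.1589, 0.1101, 0.2186, 0.1778], E[r] = 0.5429, γ^t·E[r] = 0.177909, running G = 2.663267

G = 2.6633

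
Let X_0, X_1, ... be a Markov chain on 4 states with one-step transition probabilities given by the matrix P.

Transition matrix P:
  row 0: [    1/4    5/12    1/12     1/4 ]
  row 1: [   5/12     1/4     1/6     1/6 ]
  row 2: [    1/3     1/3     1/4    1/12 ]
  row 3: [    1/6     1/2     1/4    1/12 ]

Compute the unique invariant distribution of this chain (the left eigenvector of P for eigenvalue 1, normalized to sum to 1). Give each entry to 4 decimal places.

π = [0.3098, 0.3569, 0.1686, 0.1647]

Balance equations π_j = Σ_i π_i·P[i][j]:
  π_0 = 1/4·π_0 + 5/12·π_1 + 1/3·π_2 + 1/6·π_3
  π_1 = 5/12·π_0 + 1/4·π_1 + 1/3·π_2 + 1/2·π_3
  π_2 = 1/12·π_0 + 1/6·π_1 + 1/4·π_2 + 1/4·π_3
  normalize: π_0 + π_1 + π_2 + π_3 = 1
Solving the linear system gives exactly π = [79/255, 91/255, 43/255, 14/85].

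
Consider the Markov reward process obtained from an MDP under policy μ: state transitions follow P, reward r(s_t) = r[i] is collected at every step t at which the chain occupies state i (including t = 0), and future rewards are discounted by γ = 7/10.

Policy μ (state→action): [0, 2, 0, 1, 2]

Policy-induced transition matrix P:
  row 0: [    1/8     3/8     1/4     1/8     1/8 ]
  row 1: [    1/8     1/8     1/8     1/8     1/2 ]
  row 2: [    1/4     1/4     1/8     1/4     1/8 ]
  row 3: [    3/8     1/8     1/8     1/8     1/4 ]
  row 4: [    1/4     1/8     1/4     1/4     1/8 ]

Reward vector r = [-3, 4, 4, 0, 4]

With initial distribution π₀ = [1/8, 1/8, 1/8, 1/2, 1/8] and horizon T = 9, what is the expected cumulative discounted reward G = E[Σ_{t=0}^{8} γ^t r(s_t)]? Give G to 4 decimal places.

t=0: π = [0.1250, 0.1250, 0.1250, 0.5000, 0.1250], E[r] = 1.1250, γ^t·E[r] = 1.125000, running G = 1.125000
t=1: π = [0.2813, 0.1719, 0.1563, 0.1563, 0.2344], E[r] = 1.4063, γ^t·E[r] = 0.984375, running G = 2.109375
t=2: π = [0.2129, 0.2148, 0.1895, 0.1738, 0.2090], E[r] = 1.8145, γ^t·E[r] = 0.889082, running G = 2.998457
t=3: π = [0.2183, 0.2019, 0.1777, 0.1748, 0.2273], E[r] = 1.7729, γ^t·E[r] = 0.608122, running G = 3.606579
t=4: π = [0.2193, 0.2018, 0.1807, 0.1756, 0.2226], E[r] = 1.7622, γ^t·E[r] = 0.423099, running G = 4.029677
t=5: π = [0.2193, 0.2024, 0.1802, 0.1754, 0.2226], E[r] = 1.7632, γ^t·E[r] = 0.296336, running G = 4.326013
t=6: π = [0.2192, 0.2024, 0.1802, 0.1754, 0.2228], E[r] = 1.7641, γ^t·E[r] = 0.207545, running G = 4.533558
t=7: π = [0.2192, 0.2023, 0.1803, 0.1754, 0.2228], E[r] = 1.7639, γ^t·E[r] = 0.145264, running G = 4.678823
t=8: π = [0.2192, 0.2023, 0.1803, 0.1754, 0.2228], E[r] = 1.7639, γ^t·E[r] = 0.101684, running G = 4.780506

G = 4.7805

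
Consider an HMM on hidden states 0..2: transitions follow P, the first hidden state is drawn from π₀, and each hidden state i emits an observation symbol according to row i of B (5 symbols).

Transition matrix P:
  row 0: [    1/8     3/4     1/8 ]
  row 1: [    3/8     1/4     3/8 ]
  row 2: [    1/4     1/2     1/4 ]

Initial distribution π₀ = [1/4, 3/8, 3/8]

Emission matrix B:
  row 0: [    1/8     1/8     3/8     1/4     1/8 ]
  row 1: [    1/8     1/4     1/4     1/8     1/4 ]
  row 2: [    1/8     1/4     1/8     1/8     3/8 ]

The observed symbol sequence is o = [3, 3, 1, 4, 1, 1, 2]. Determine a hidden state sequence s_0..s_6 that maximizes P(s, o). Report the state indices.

t=0: δ = [6.250e-02, 4.688e-02, 4.688e-02]  (obs o_0=3)
t=1: δ = [4.395e-03, 5.859e-03, 2.197e-03]  ψ = [1, 0, 1]  (obs o_1=3)
t=2: δ = [2.747e-04, 8.240e-04, 5.493e-04]  ψ = [1, 0, 1]  (obs o_2=1)
t=3: δ = [3.862e-05, 6.866e-05, 1.159e-04]  ψ = [1, 2, 1]  (obs o_3=4)
t=4: δ = [3.621e-06, 1.448e-05, 7.242e-06]  ψ = [2, 2, 2]  (obs o_4=1)
t=5: δ = [6.789e-07, 9.052e-07, 1.358e-06]  ψ = [1, 1, 1]  (obs o_5=1)
t=6: δ = [1.273e-07, 1.697e-07, 4.243e-08]  ψ = [1, 2, 1]  (obs o_6=2)
backtrack: best end state = 1; path = [1, 0, 1, 2, 1, 2, 1]

path = [1, 0, 1, 2, 1, 2, 1]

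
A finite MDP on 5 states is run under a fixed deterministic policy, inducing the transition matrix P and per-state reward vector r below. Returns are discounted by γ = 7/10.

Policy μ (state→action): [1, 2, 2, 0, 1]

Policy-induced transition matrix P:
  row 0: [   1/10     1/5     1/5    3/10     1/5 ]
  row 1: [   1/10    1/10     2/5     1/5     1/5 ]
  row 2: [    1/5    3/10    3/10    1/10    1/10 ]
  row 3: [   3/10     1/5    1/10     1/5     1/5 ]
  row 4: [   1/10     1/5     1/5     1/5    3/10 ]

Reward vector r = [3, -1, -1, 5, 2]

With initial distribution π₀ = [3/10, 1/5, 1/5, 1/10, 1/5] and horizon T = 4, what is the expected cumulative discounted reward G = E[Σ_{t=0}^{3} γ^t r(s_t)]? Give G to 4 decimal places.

t=0: π = [0.3000, 0.2000, 0.2000, 0.1000, 0.2000], E[r] = 1.4000, γ^t·E[r] = 1.400000, running G = 1.400000
t=1: π = [0.1400, 0.2000, 0.2500, 0.2100, 0.2000], E[r] = 1.4200, γ^t·E[r] = 0.994000, running G = 2.394000
t=2: π = [0.1670, 0.2050, 0.2440, 0.1890, 0.1950], E[r] = 1.3870, γ^t·E[r] = 0.679630, running G = 3.073630
t=3: π = [0.1622, 0.2039, 0.2465, 0.1923, 0.1951], E[r] = 1.3879, γ^t·E[r] = 0.476050, running G = 3.549680

G = 3.5497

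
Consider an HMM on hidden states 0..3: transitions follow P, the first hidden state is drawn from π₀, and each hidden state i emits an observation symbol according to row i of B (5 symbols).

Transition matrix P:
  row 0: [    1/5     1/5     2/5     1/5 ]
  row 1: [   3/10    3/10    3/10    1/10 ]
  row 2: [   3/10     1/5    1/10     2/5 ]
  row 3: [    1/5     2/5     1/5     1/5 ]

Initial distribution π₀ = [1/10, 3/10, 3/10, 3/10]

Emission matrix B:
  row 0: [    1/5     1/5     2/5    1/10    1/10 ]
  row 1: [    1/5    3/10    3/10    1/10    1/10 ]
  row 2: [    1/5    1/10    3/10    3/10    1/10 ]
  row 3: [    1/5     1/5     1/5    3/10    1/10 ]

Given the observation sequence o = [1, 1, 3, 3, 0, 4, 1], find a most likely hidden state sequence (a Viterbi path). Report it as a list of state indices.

t=0: δ = [2.000e-02, 9.000e-02, 3.000e-02, 6.000e-02]  (obs o_0=1)
t=1: δ = [5.400e-03, 8.100e-03, 2.700e-03, 2.400e-03]  ψ = [1, 1, 1, 2]  (obs o_1=1)
t=2: δ = [2.430e-04, 2.430e-04, 7.290e-04, 3.240e-04]  ψ = [1, 1, 1, 0]  (obs o_2=3)
t=3: δ = [2.187e-05, 1.458e-05, 2.916e-05, 8.748e-05]  ψ = [2, 2, 0, 2]  (obs o_3=3)
t=4: δ = [3.499e-06, 6.998e-06, 3.499e-06, 3.499e-06]  ψ = [3, 3, 3, 3]  (obs o_4=0)
t=5: δ = [2.100e-07, 2.100e-07, 2.100e-07, 1.400e-07]  ψ = [1, 1, 1, 2]  (obs o_5=4)
t=6: δ = [1.260e-08, 1.890e-08, 8.398e-09, 1.680e-08]  ψ = [1, 1, 0, 2]  (obs o_6=1)
backtrack: best end state = 1; path = [1, 1, 2, 3, 1, 1, 1]

path = [1, 1, 2, 3, 1, 1, 1]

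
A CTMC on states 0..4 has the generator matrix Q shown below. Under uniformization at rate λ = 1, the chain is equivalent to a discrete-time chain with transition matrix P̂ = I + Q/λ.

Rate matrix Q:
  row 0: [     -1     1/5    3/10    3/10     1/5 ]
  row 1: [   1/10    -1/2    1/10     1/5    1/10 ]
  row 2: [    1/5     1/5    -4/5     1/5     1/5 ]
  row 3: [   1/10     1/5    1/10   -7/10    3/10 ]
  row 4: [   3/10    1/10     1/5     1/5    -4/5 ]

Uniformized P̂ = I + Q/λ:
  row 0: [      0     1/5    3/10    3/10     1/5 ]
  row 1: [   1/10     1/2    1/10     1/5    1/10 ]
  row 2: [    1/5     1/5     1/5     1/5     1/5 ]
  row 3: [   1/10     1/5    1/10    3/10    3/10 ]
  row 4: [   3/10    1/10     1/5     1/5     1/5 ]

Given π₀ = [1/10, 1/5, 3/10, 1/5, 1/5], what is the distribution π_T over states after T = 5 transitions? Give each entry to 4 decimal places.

π = [0.1419, 0.2572, 0.1647, 0.2380, 0.1981]

t=0: π = [0.1000, 0.2000, 0.3000, 0.2000, 0.2000]
t=1: π = [0.1600, 0.2400, 0.1700, 0.2300, 0.2000]
t=2: π = [0.1410, 0.2520, 0.1690, 0.2390, 0.1990]
t=3: π = [0.1426, 0.2557, 0.1650, 0.2380, 0.1987]
t=4: π = [0.1420, 0.2568, 0.1649, 0.2381, 0.1982]
t=5: π = [0.1419, 0.2572, 0.1647, 0.2380, 0.1981]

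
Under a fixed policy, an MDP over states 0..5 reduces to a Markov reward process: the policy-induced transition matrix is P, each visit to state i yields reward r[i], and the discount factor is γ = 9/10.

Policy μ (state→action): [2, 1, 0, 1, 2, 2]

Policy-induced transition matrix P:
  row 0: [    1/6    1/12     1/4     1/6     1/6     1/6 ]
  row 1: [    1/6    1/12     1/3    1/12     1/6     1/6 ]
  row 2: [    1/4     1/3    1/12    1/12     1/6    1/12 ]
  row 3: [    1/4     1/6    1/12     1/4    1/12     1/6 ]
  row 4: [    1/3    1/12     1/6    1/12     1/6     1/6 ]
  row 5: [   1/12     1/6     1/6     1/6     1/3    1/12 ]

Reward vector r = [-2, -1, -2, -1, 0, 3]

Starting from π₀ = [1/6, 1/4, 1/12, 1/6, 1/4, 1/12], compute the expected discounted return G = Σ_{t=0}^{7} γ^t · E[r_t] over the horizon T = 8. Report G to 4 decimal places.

t=0: π = [0.1667, 0.2500, 0.0833, 0.1667, 0.2500, 0.0833], E[r] = -0.6667, γ^t·E[r] = -0.666667, running G = -0.666667
t=1: π = [0.2222, 0.1250, 0.2014, 0.1319, 0.1667, 0.1528], E[r] = -0.6458, γ^t·E[r] = -0.581250, running G = -1.247917
t=2: π = [0.2095, 0.1574, 0.1782, 0.1366, 0.1811, 0.1372], E[r] = -0.6580, γ^t·E[r] = -0.532969, running G = -1.780885
t=3: π = [0.2117, 0.1507, 0.1841, 0.1350, 0.1781, 0.1404], E[r] = -0.6561, γ^t·E[r] = -0.478301, running G = -2.259186
t=4: π = [0.2113, 0.1523, 0.1828, 0.1352, 0.1788, 0.1396], E[r] = -0.6568, γ^t·E[r] = -0.430906, running G = -2.690092
t=5: π = [0.2113, 0.1519, 0.1832, 0.1351, 0.1787, 0.1398], E[r] = -0.6566, γ^t·E[r] = -0.387736, running G = -3.077828
t=6: π = [0.2113, 0.1520, 0.1831, 0.1351, 0.1787, 0.1398], E[r] = -0.6567, γ^t·E[r] = -0.348983, running G = -3.426811
t=7: π = [0.2113, 0.1520, 0.1831, 0.1351, 0.1787, 0.1398], E[r] = -0.6567, γ^t·E[r] = -0.314081, running G = -3.740892

G = -3.7409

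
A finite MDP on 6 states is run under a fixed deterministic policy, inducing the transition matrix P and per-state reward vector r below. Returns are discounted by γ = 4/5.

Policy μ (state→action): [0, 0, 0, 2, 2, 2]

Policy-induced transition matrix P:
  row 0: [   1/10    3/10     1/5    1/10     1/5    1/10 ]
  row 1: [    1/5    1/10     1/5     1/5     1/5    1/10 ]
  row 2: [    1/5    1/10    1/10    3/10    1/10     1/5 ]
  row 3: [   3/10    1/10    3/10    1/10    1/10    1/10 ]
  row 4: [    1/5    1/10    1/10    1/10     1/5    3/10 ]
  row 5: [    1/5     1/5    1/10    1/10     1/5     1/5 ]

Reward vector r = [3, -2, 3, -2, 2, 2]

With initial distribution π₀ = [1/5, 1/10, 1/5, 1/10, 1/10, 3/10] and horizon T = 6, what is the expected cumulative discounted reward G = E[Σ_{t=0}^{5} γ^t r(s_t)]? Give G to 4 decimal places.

G = 4.6139

t=0: π = [0.2000, 0.1000, 0.2000, 0.1000, 0.1000, 0.3000], E[r] = 1.6000, γ^t·E[r] = 1.600000, running G = 1.600000
t=1: π = [0.1900, 0.1700, 0.1500, 0.1500, 0.1700, 0.1700], E[r] = 1.0600, γ^t·E[r] = 0.848000, running G = 2.448000
t=2: π = [0.1960, 0.1550, 0.1660, 0.1470, 0.1700, 0.1660], E[r] = 1.1540, γ^t·E[r] = 0.738560, running G = 3.186560
t=3: π = [0.1951, 0.1558, 0.1645, 0.1487, 0.1687, 0.1672], E[r] = 1.1416, γ^t·E[r] = 0.584499, running G = 3.771059
t=4: π = [0.1954, 0.1557, 0.1648, 0.1485, 0.1687, 0.1669], E[r] = 1.1433, γ^t·E[r] = 0.468300, running G = 4.239359
t=5: π = [0.1953, 0.1558, 0.1648, 0.1485, 0.1687, 0.1669], E[r] = 1.1429, γ^t·E[r] = 0.374507, running G = 4.613866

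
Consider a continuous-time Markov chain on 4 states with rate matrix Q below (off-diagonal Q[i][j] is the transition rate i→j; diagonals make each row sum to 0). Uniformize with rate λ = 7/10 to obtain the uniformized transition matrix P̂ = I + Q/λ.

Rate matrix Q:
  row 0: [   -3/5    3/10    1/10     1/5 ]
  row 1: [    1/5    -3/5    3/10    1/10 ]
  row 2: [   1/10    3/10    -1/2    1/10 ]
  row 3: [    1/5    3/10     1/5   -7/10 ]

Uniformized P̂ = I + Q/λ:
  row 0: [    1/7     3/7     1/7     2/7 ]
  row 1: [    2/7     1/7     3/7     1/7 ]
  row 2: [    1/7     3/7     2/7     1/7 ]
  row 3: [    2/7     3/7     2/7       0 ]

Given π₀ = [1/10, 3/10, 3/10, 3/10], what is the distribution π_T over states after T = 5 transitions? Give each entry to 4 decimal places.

π = [0.2121, 0.3334, 0.3030, 0.1514]

t=0: π = [0.1000, 0.3000, 0.3000, 0.3000]
t=1: π = [0.2286, 0.3429, 0.3143, 0.1143]
t=2: π = [0.2082, 0.3306, 0.3020, 0.1592]
t=3: π = [0.2128, 0.3341, 0.3032, 0.1499]
t=4: π = [0.2120, 0.3331, 0.3030, 0.1519]
t=5: π = [0.2121, 0.3334, 0.3030, 0.1514]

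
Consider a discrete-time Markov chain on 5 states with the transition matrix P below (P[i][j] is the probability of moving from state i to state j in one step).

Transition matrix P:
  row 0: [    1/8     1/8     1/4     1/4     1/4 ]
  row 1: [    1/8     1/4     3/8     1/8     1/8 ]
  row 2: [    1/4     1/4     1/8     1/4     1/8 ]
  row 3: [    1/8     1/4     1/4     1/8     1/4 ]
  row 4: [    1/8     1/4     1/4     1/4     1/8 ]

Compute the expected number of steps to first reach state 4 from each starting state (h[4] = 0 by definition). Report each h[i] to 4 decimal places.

h = [5.1663, 5.9863, 5.8314, 5.2574, 0.0000]

First-step conditioning: h[4] = 0; for i ≠ 4, h[i] = 1 + Σ_k P[i][k]·h[k].
  h[0] = 1 + 1/8·h[0] + 1/8·h[1] + 1/4·h[2] + 1/4·h[3]
  h[1] = 1 + 1/8·h[0] + 1/4·h[1] + 3/8·h[2] + 1/8·h[3]
  h[2] = 1 + 1/4·h[0] + 1/4·h[1] + 1/8·h[2] + 1/4·h[3]
  h[3] = 1 + 1/8·h[0] + 1/4·h[1] + 1/4·h[2] + 1/8·h[3]
Solving the 4×4 linear system over states ≠ 4 gives exactly h = [2268/439, 2628/439, 2560/439, 2308/439, 0] (h[4] = 0 is the target).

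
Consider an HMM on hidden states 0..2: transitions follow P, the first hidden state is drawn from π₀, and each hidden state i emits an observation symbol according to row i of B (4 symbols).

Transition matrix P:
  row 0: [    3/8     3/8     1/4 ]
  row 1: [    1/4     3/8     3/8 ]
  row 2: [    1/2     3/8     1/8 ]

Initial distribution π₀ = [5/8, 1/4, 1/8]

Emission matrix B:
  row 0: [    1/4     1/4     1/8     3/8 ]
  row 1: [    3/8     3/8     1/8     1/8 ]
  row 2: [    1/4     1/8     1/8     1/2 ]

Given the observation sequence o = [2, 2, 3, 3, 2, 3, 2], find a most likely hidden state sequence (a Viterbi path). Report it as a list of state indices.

path = [0, 1, 2, 0, 1, 2, 0]

t=0: δ = [7.812e-02, 3.125e-02, 1.562e-02]  (obs o_0=2)
t=1: δ = [3.662e-03, 3.662e-03, 2.441e-03]  ψ = [0, 0, 0]  (obs o_1=2)
t=2: δ = [5.150e-04, 1.717e-04, 6.866e-04]  ψ = [0, 0, 1]  (obs o_2=3)
t=3: δ = [1.287e-04, 3.219e-05, 6.437e-05]  ψ = [2, 2, 0]  (obs o_3=3)
t=4: δ = [6.035e-06, 6.035e-06, 4.023e-06]  ψ = [0, 0, 0]  (obs o_4=2)
t=5: δ = [8.487e-07, 2.829e-07, 1.132e-06]  ψ = [0, 0, 1]  (obs o_5=3)
t=6: δ = [7.072e-08, 5.304e-08, 2.652e-08]  ψ = [2, 2, 0]  (obs o_6=2)
backtrack: best end state = 0; path = [0, 1, 2, 0, 1, 2, 0]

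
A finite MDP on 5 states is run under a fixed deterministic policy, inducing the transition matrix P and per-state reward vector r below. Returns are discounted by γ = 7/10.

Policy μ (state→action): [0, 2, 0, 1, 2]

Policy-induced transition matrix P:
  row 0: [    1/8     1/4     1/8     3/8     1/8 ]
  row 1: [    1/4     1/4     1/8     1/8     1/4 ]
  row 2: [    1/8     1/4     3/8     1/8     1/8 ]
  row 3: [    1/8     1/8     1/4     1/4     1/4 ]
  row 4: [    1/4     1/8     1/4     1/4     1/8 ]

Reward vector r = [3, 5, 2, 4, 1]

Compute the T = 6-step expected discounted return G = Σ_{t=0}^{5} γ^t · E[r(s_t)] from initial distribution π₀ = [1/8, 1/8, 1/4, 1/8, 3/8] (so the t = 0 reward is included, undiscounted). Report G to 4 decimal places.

t=0: π = [0.1250, 0.1250, 0.2500, 0.1250, 0.3750], E[r] = 2.3750, γ^t·E[r] = 2.375000, running G = 2.375000
t=1: π = [0.1875, 0.1875, 0.2500, 0.2188, 0.1563], E[r] = 3.0313, γ^t·E[r] = 2.121875, running G = 4.496875
t=2: π = [0.1680, 0.2031, 0.2344, 0.2188, 0.1758], E[r] = 3.0391, γ^t·E[r] = 1.489141, running G = 5.986016
t=3: π = [0.1724, 0.2007, 0.2329, 0.2163, 0.1777], E[r] = 3.0293, γ^t·E[r] = 1.039049, running G = 7.025064
t=4: π = [0.1723, 0.2007, 0.2325, 0.2173, 0.1771], E[r] = 3.0321, γ^t·E[r] = 0.728008, running G = 7.753073
t=5: π = [0.1722, 0.2007, 0.2324, 0.2174, 0.1773], E[r] = 3.0318, γ^t·E[r] = 0.509557, running G = 8.262630

G = 8.2626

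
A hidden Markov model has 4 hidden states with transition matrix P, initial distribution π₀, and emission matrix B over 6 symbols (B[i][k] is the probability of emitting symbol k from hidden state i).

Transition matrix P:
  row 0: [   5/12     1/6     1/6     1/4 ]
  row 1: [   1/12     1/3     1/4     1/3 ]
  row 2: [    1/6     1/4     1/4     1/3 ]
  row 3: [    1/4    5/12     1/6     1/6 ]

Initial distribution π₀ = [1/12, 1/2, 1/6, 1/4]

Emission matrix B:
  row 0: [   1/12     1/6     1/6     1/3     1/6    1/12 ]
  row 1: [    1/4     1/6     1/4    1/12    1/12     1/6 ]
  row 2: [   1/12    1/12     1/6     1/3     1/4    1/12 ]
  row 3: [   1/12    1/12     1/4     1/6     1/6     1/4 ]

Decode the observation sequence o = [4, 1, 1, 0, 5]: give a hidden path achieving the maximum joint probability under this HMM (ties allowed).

path = [3, 1, 1, 1, 3]

t=0: δ = [1.389e-02, 4.167e-02, 4.167e-02, 4.167e-02]  (obs o_0=4)
t=1: δ = [1.736e-03, 2.894e-03, 8.681e-04, 1.157e-03]  ψ = [3, 3, 1, 1]  (obs o_1=1)
t=2: δ = [1.206e-04, 1.608e-04, 6.028e-05, 8.038e-05]  ψ = [0, 1, 1, 1]  (obs o_2=1)
t=3: δ = [4.186e-06, 1.340e-05, 3.349e-06, 4.465e-06]  ψ = [0, 1, 1, 1]  (obs o_3=0)
t=4: δ = [1.454e-07, 7.442e-07, 2.791e-07, 1.116e-06]  ψ = [0, 1, 1, 1]  (obs o_4=5)
backtrack: best end state = 3; path = [3, 1, 1, 1, 3]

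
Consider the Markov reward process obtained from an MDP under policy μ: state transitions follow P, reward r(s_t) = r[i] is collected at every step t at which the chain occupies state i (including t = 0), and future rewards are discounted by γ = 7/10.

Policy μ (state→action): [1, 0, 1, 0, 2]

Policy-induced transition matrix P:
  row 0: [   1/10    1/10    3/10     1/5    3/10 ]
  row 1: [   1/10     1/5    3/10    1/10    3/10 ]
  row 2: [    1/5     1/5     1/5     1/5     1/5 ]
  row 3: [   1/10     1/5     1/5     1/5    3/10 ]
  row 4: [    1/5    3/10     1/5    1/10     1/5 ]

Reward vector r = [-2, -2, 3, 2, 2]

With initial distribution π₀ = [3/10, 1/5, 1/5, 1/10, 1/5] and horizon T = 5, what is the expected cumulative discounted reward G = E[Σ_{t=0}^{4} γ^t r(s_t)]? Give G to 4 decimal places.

G = 1.7014

t=0: π = [0.3000, 0.2000, 0.2000, 0.1000, 0.2000], E[r] = 0.2000, γ^t·E[r] = 0.200000, running G = 0.200000
t=1: π = [0.1400, 0.1900, 0.2500, 0.1600, 0.2600], E[r] = 0.9300, γ^t·E[r] = 0.651000, running G = 0.851000
t=2: π = [0.1510, 0.2120, 0.2330, 0.1550, 0.2490], E[r] = 0.7810, γ^t·E[r] = 0.382690, running G = 1.233690
t=3: π = [0.1482, 0.2098, 0.2363, 0.1539, 0.2518], E[r] = 0.8043, γ^t·E[r] = 0.275875, running G = 1.509565
t=4: π = [0.1488, 0.2104, 0.2358, 0.1538, 0.2512], E[r] = 0.7991, γ^t·E[r] = 0.191869, running G = 1.701434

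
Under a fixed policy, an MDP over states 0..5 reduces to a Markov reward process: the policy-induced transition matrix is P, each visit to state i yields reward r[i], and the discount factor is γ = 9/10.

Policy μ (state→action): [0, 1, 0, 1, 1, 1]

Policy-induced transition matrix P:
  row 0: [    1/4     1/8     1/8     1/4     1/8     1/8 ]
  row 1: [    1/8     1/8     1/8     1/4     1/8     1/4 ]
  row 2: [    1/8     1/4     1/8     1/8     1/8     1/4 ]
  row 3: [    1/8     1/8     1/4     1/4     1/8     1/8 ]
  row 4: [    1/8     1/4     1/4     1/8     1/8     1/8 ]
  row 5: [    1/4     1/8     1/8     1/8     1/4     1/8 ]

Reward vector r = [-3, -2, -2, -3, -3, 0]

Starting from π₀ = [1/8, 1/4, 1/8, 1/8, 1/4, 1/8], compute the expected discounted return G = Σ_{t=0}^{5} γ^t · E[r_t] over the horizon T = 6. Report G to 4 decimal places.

t=0: π = [0.1250, 0.2500, 0.1250, 0.1250, 0.2500, 0.1250], E[r] = -2.2500, γ^t·E[r] = -2.250000, running G = -2.250000
t=1: π = [0.1563, 0.1719, 0.1719, 0.1875, 0.1406, 0.1719], E[r] = -2.1406, γ^t·E[r] = -1.926563, running G = -4.176563
t=2: π = [0.1660, 0.1641, 0.1660, 0.1895, 0.1465, 0.1680], E[r] = -2.1660, γ^t·E[r] = -1.754473, running G = -5.931035
t=3: π = [0.1667, 0.1641, 0.1670, 0.1899, 0.1460, 0.1663], E[r] = -2.1702, γ^t·E[r] = -1.582051, running G = -7.513086
t=4: π = [0.1666, 0.1641, 0.1670, 0.1901, 0.1458, 0.1664], E[r] = -2.1697, γ^t·E[r] = -1.423566, running G = -8.936652
t=5: π = [0.1666, 0.1641, 0.1670, 0.1901, 0.1458, 0.1664], E[r] = -2.1698, γ^t·E[r] = -1.281216, running G = -10.217868

G = -10.2179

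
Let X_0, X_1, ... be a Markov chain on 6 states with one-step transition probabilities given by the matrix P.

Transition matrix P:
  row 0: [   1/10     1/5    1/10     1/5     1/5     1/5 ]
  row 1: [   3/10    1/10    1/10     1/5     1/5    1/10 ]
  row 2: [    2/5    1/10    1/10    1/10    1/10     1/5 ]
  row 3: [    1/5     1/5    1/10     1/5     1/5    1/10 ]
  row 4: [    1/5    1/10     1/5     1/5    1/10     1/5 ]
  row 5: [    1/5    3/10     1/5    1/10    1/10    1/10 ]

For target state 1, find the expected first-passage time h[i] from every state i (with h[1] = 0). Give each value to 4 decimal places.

h = [5.3204, 0.0000, 5.7948, 5.3697, 5.8472, 4.8275]

First-step conditioning: h[1] = 0; for i ≠ 1, h[i] = 1 + Σ_k P[i][k]·h[k].
  h[0] = 1 + 1/10·h[0] + 1/10·h[2] + 1/5·h[3] + 1/5·h[4] + 1/5·h[5]
  h[2] = 1 + 2/5·h[0] + 1/10·h[2] + 1/10·h[3] + 1/10·h[4] + 1/5·h[5]
  h[3] = 1 + 1/5·h[0] + 1/10·h[2] + 1/5·h[3] + 1/5·h[4] + 1/10·h[5]
  h[4] = 1 + 1/5·h[0] + 1/5·h[2] + 1/5·h[3] + 1/10·h[4] + 1/5·h[5]
  h[5] = 1 + 1/5·h[0] + 1/5·h[2] + 1/10·h[3] + 1/10·h[4] + 1/10·h[5]
Solving the 5×5 linear system over states ≠ 1 gives exactly h = [8635/1623, 0, 3135/541, 2905/541, 9490/1623, 7835/1623] (h[1] = 0 is the target).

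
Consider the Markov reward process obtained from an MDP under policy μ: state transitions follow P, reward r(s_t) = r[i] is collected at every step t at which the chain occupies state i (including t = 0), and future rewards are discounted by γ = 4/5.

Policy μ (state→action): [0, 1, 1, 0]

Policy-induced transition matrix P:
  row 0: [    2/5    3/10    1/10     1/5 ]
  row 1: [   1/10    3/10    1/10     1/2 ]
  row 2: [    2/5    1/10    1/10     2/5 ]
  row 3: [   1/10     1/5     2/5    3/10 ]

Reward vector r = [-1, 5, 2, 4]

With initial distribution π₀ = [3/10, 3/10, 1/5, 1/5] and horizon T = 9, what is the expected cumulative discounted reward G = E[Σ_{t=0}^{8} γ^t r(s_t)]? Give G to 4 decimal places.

G = 11.3198

t=0: π = [0.3000, 0.3000, 0.2000, 0.2000], E[r] = 2.4000, γ^t·E[r] = 2.400000, running G = 2.400000
t=1: π = [0.2500, 0.2400, 0.1600, 0.3500], E[r] = 2.6700, γ^t·E[r] = 2.136000, running G = 4.536000
t=2: π = [0.2230, 0.2330, 0.2050, 0.3390], E[r] = 2.7080, γ^t·E[r] = 1.733120, running G = 6.269120
t=3: π = [0.2284, 0.2251, 0.2017, 0.3448], E[r] = 2.6797, γ^t·E[r] = 1.372006, running G = 7.641126
t=4: π = [0.2290, 0.2252, 0.2034, 0.3424], E[r] = 2.6732, γ^t·E[r] = 1.094922, running G = 8.736049
t=5: π = [0.2297, 0.2251, 0.2027, 0.3425], E[r] = 2.6710, γ^t·E[r] = 0.875221, running G = 9.611269
t=6: π = [0.2297, 0.2252, 0.2027, 0.3423], E[r] = 2.6711, γ^t·E[r] = 0.700201, running G = 10.311471
t=7: π = [0.2297, 0.2252, 0.2027, 0.3423], E[r] = 2.6711, γ^t·E[r] = 0.560174, running G = 10.871645
t=8: π = [0.2297, 0.2252, 0.2027, 0.3423], E[r] = 2.6712, γ^t·E[r] = 0.448147, running G = 11.319792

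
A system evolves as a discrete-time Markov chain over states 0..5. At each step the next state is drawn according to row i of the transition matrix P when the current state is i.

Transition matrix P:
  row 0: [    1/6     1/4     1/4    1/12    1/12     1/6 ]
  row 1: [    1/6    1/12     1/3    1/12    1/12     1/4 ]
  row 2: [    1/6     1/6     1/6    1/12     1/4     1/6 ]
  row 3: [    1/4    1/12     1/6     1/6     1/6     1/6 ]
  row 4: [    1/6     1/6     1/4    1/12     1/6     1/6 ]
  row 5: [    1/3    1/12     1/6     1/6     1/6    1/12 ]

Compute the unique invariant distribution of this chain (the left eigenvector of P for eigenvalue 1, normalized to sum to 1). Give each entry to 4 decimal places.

π = [0.2030, 0.1486, 0.2213, 0.1059, 0.1558, 0.1653]

Balance equations π_j = Σ_i π_i·P[i][j]:
  π_0 = 1/6·π_0 + 1/6·π_1 + 1/6·π_2 + 1/4·π_3 + 1/6·π_4 + 1/3·π_5
  π_1 = 1/4·π_0 + 1/12·π_1 + 1/6·π_2 + 1/12·π_3 + 1/6·π_4 + 1/12·π_5
  π_2 = 1/4·π_0 + 1/3·π_1 + 1/6·π_2 + 1/6·π_3 + 1/4·π_4 + 1/6·π_5
  π_3 = 1/12·π_0 + 1/12·π_1 + 1/12·π_2 + 1/6·π_3 + 1/12·π_4 + 1/6·π_5
  π_4 = 1/12·π_0 + 1/12·π_1 + 1/4·π_2 + 1/6·π_3 + 1/6·π_4 + 1/6·π_5
  normalize: π_0 + π_1 + π_2 + π_3 + π_4 + π_5 = 1
Solving the linear system gives exactly π = [414/2039, 303/2039, 5867/26507, 216/2039, 4130/26507, 337/2039].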